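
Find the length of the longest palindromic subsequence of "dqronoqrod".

7

Using dp[i][j] = 2 + dp[i+1][j−1] if the ends match, else max(dp[i+1][j], dp[i][j−1]):
dp[1][10] = 7. A witness is dronord at positions 1,3,4,5,6,8,10.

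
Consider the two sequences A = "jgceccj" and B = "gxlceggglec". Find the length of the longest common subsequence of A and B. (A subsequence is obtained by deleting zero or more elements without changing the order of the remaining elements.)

4

Backtracking the LCS table gives one alignment: g (A2,B1) → c (A3,B4) → e (A4,B10) → c (A6,B11).
So the longest common subsequence has length 4.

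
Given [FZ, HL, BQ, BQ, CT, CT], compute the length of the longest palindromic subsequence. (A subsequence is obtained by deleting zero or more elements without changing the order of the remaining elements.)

2

Using dp[i][j] = 2 + dp[i+1][j−1] if the ends match, else max(dp[i+1][j], dp[i][j−1]):
dp[1][6] = 2. A witness is CT CT at positions 5,6.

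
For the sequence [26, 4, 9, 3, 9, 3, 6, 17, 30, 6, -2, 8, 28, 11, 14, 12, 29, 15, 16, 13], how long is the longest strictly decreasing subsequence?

4

Scanning left to right, the best length ending at each element is: 26→1, 4→2, 9→2, 3→3, 9→2, 3→3, 6→3, 17→2, 30→1, 6→3, -2→4, 8→3, 28→2, 11→3, 14→3, 12→4, 29→2, 15→3, 16→3, 13→4.
So the longest decreasing subsequence has length 4, e.g. 26, 4, 3, -2.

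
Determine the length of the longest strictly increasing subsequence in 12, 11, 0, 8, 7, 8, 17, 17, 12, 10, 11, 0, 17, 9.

6

Scanning left to right, the best length ending at each element is: 12→1, 11→1, 0→1, 8→2, 7→2, 8→3, 17→4, 17→4, 12→4, 10→4, 11→5, 0→1, 17→6, 9→4.
So the longest increasing subsequence has length 6, e.g. 0, 7, 8, 10, 11, 17.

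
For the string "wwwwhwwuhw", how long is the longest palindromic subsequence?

One longest palindromic subsequence is wwwhwww (positions 1,3,4,5,6,7,10); it reads the same forward and backward, and the interval DP gives dp[1][10] = 7.

7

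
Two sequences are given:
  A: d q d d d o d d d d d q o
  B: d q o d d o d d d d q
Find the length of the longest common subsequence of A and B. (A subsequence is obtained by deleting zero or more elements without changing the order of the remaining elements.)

A longest common subsequence is dqddoddddq (length 10); the LCS DP confirms no longer common subsequence exists.

10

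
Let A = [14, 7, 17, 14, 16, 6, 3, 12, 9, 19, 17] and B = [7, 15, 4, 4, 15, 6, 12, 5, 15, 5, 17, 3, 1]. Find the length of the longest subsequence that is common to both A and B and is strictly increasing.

For each value that appears in both, track the longest common increasing run ending there.
The best achievable length is 3; one witness is 7, 12, 17 (A-positions 2,8,11, B-positions 1,7,11).

3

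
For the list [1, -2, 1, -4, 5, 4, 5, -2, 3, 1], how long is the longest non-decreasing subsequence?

4

Scanning left to right, the best length ending at each element is: 1→1, -2→1, 1→2, -4→1, 5→3, 4→3, 5→4, -2→2, 3→3, 1→3.
So the longest non-decreasing subsequence has length 4, e.g. 1, 1, 5, 5.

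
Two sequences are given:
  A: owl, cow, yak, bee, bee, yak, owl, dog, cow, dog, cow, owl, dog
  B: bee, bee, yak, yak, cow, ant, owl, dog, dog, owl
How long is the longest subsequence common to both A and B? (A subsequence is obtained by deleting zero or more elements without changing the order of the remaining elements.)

Backtracking the LCS table gives one alignment: bee (A4,B1) → bee (A5,B2) → yak (A6,B4) → owl (A7,B7) → dog (A8,B8) → dog (A10,B9) → owl (A12,B10).
So the longest common subsequence has length 7.

7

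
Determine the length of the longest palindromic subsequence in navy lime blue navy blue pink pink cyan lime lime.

Using dp[i][j] = 2 + dp[i+1][j−1] if the ends match, else max(dp[i+1][j], dp[i][j−1]):
dp[1][10] = 5. A witness is lime blue navy blue lime at positions 2,3,4,5,10.

5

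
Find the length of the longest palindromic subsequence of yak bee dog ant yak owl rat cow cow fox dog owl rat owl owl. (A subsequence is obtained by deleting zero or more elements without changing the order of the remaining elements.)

One longest palindromic subsequence is owl rat cow cow rat owl (positions 6,7,8,9,13,15); it reads the same forward and backward, and the interval DP gives dp[1][15] = 6.

6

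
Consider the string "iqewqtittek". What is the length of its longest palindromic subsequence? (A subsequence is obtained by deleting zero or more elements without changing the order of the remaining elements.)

Using dp[i][j] = 2 + dp[i+1][j−1] if the ends match, else max(dp[i+1][j], dp[i][j−1]):
dp[1][11] = 5. A witness is ettte at positions 3,6,8,9,10.

5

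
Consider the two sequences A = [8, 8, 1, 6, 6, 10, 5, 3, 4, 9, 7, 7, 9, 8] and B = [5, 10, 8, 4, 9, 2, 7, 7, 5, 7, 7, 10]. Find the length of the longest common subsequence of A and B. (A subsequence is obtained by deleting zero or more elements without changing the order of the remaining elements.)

5

Backtracking the LCS table gives one alignment: 8 (A2,B3) → 4 (A9,B4) → 9 (A10,B5) → 7 (A11,B10) → 7 (A12,B11).
So the longest common subsequence has length 5.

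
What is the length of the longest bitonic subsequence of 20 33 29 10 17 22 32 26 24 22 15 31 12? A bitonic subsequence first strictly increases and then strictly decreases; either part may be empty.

Let inc[i] be the LIS ending at i and dec[i] the longest strictly decreasing subsequence starting at i. inc = [1, 2, 2, 1, 2, 3, 4, 4, 4, 3, 2, 5, 2], dec = [4, 7, 6, 1, 3, 3, 6, 5, 4, 3, 2, 2, 1].
max_i inc[i]+dec[i]−1 = 9, with one witness 10, 17, 22, 32, 26, 24, 22, 15, 12.

9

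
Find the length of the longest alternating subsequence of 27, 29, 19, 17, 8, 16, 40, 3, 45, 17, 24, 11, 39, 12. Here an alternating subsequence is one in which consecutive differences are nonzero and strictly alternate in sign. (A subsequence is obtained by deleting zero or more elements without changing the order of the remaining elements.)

Track the best alternating length ending on an up-step vs a down-step at each position: up/down = 1/1, 2/1, 1/3, 1/3, 1/3, 4/3, 4/1, 1/5, 6/1, 6/7, 8/7, 6/9, 10/7, 10/11.
The maximum over both is 11; one such subsequence is 27, 29, 8, 16, 3, 45, 17, 24, 11, 39, 12.

11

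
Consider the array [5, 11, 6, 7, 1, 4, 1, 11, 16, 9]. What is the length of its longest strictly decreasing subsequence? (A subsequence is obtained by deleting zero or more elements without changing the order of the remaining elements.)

One longest decreasing subsequence is 11, 6, 4, 1 (positions 2,3,6,7), of length 4; no longer one exists.

4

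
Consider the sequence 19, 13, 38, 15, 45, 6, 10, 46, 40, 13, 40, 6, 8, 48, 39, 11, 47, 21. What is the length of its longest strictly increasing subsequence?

Let dp[i] be the longest increasing subsequence ending at position i. Then dp = [1, 1, 2, 2, 3, 1, 2, 4, 3, 3, 4, 1, 2, 5, 4, 3, 5, 4].
The maximum is 5; one witness is 19, 38, 45, 46, 48 at positions 1,3,5,8,14.

5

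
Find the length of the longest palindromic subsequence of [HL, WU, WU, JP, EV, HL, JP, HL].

One longest palindromic subsequence is HL JP HL JP HL (positions 1,4,6,7,8); it reads the same forward and backward, and the interval DP gives dp[1][8] = 5.

5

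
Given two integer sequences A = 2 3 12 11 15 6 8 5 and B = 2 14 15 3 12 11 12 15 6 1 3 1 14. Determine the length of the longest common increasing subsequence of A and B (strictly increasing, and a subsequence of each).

4

A longest common strictly increasing subsequence is 2, 3, 12, 15 (length 4); it appears in order in both A and B, and no longer such subsequence exists.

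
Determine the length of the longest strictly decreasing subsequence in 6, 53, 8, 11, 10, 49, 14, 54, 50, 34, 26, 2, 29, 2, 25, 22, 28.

6

Let dp[i] be the longest decreasing subsequence ending at position i. Then dp = [1, 1, 2, 2, 3, 2, 3, 1, 2, 3, 4, 5, 4, 5, 5, 6, 5].
The maximum is 6; one witness is 53, 49, 34, 26, 25, 22 at positions 2,6,10,11,15,16.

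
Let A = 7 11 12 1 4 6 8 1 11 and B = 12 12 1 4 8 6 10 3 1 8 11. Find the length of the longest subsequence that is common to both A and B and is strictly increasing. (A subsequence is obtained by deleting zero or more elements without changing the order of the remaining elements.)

5

A longest common strictly increasing subsequence is 1, 4, 6, 8, 11 (length 5); it appears in order in both A and B, and no longer such subsequence exists.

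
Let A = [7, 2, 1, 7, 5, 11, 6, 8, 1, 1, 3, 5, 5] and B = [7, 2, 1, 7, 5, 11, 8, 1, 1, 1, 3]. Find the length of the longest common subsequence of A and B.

Backtracking the LCS table gives one alignment: 7 (A1,B1) → 2 (A2,B2) → 1 (A3,B3) → 7 (A4,B4) → 5 (A5,B5) → 11 (A6,B6) → 8 (A8,B7) → 1 (A9,B9) → 1 (A10,B10) → 3 (A11,B11).
So the longest common subsequence has length 10.

10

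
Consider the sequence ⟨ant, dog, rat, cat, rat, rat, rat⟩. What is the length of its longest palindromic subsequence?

One longest palindromic subsequence is rat rat rat rat (positions 3,5,6,7); it reads the same forward and backward, and the interval DP gives dp[1][7] = 4.

4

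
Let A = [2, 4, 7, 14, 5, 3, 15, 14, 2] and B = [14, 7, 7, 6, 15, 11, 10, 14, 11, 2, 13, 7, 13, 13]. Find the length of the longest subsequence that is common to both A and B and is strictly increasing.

2

A longest common strictly increasing subsequence is 14, 15 (length 2); it appears in order in both A and B, and no longer such subsequence exists.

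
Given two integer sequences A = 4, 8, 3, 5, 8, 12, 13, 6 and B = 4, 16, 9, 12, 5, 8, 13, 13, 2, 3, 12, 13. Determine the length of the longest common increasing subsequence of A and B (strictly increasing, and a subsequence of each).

For each value that appears in both, track the longest common increasing run ending there.
The best achievable length is 5; one witness is 4, 5, 8, 12, 13 (A-positions 1,4,5,6,7, B-positions 1,5,6,11,12).

5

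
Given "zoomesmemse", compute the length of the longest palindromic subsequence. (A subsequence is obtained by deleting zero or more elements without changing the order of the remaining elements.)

Using dp[i][j] = 2 + dp[i+1][j−1] if the ends match, else max(dp[i+1][j], dp[i][j−1]):
dp[1][11] = 7. A witness is esmemse at positions 5,6,7,8,9,10,11.

7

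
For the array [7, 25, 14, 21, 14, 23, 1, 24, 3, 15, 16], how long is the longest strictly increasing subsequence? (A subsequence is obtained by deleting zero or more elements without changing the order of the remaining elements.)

Let dp[i] be the longest increasing subsequence ending at position i. Then dp = [1, 2, 2, 3, 2, 4, 1, 5, 2, 3, 4].
The maximum is 5; one witness is 7, 14, 21, 23, 24 at positions 1,3,4,6,8.

5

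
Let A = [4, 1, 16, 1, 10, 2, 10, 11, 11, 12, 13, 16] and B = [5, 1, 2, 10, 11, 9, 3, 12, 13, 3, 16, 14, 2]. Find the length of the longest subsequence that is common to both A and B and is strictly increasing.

7

For each value that appears in both, track the longest common increasing run ending there.
The best achievable length is 7; one witness is 1, 2, 10, 11, 12, 13, 16 (A-positions 2,6,7,8,10,11,12, B-positions 2,3,4,5,8,9,11).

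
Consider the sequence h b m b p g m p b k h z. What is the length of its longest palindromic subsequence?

Using dp[i][j] = 2 + dp[i+1][j−1] if the ends match, else max(dp[i+1][j], dp[i][j−1]):
dp[1][12] = 7. A witness is hbpmpbh at positions 1,4,5,7,8,9,11.

7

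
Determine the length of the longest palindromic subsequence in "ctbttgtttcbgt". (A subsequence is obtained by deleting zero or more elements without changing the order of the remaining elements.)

Using dp[i][j] = 2 + dp[i+1][j−1] if the ends match, else max(dp[i+1][j], dp[i][j−1]):
dp[1][13] = 9. A witness is tbtttttbt at positions 2,3,4,5,7,8,9,11,13.

9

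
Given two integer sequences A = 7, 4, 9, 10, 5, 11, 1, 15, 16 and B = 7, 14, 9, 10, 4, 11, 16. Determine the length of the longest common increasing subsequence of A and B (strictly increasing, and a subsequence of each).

5

For each value that appears in both, track the longest common increasing run ending there.
The best achievable length is 5; one witness is 7, 9, 10, 11, 16 (A-positions 1,3,4,6,9, B-positions 1,3,4,6,7).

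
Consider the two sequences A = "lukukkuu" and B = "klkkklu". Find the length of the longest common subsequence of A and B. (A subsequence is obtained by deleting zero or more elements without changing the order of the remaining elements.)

5

A longest common subsequence is lkkku (length 5); the LCS DP confirms no longer common subsequence exists.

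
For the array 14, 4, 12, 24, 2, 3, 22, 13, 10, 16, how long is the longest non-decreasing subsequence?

Scanning left to right, the best length ending at each element is: 14→1, 4→1, 12→2, 24→3, 2→1, 3→2, 22→3, 13→3, 10→3, 16→4.
So the longest non-decreasing subsequence has length 4, e.g. 4, 12, 13, 16.

4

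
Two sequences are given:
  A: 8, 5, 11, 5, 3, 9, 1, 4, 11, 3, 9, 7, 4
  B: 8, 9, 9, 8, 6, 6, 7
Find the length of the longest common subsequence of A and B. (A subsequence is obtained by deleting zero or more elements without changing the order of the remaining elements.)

4

Backtracking the LCS table gives one alignment: 8 (A1,B1) → 9 (A6,B2) → 9 (A11,B3) → 7 (A12,B7).
So the longest common subsequence has length 4.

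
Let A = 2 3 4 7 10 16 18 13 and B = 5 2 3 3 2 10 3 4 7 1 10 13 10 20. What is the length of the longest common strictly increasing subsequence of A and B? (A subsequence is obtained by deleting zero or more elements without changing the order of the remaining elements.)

6

For each value that appears in both, track the longest common increasing run ending there.
The best achievable length is 6; one witness is 2, 3, 4, 7, 10, 13 (A-positions 1,2,3,4,5,8, B-positions 2,3,8,9,11,12).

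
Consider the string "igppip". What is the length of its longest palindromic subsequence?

4

One longest palindromic subsequence is ippi (positions 1,3,4,5); it reads the same forward and backward, and the interval DP gives dp[1][6] = 4.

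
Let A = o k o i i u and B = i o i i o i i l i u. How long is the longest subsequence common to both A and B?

A longest common subsequence is ooiiu (length 5); the LCS DP confirms no longer common subsequence exists.

5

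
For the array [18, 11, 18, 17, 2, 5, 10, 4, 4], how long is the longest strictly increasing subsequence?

3

Let dp[i] be the longest increasing subsequence ending at position i. Then dp = [1, 1, 2, 2, 1, 2, 3, 2, 2].
The maximum is 3; one witness is 2, 5, 10 at positions 5,6,7.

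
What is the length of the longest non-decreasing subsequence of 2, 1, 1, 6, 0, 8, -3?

Scanning left to right, the best length ending at each element is: 2→1, 1→1, 1→2, 6→3, 0→1, 8→4, -3→1.
So the longest non-decreasing subsequence has length 4, e.g. 1, 1, 6, 8.

4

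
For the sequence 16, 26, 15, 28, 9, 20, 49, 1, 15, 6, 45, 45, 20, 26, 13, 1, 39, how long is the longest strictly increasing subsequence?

Scanning left to right, the best length ending at each element is: 16→1, 26→2, 15→1, 28→3, 9→1, 20→2, 49→4, 1→1, 15→2, 6→2, 45→4, 45→4, 20→3, 26→4, 13→3, 1→1, 39→5.
So the longest increasing subsequence has length 5, e.g. 9, 15, 20, 26, 39.

5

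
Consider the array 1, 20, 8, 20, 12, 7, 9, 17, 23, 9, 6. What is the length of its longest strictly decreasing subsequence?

4

Scanning left to right, the best length ending at each element is: 1→1, 20→1, 8→2, 20→1, 12→2, 7→3, 9→3, 17→2, 23→1, 9→3, 6→4.
So the longest decreasing subsequence has length 4, e.g. 20, 8, 7, 6.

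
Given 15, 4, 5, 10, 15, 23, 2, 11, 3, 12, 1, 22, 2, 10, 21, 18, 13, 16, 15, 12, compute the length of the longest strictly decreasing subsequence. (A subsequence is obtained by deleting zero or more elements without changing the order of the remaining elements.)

Let dp[i] be the longest decreasing subsequence ending at position i. Then dp = [1, 2, 2, 2, 1, 1, 3, 2, 3, 2, 4, 2, 4, 3, 3, 4, 5, 5, 6, 7].
The maximum is 7; one witness is 23, 22, 21, 18, 16, 15, 12 at positions 6,12,15,16,18,19,20.

7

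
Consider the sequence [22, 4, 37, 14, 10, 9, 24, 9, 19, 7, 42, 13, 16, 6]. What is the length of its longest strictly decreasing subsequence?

6

Let dp[i] be the longest decreasing subsequence ending at position i. Then dp = [1, 2, 1, 2, 3, 4, 2, 4, 3, 5, 1, 4, 4, 6].
The maximum is 6; one witness is 22, 14, 10, 9, 7, 6 at positions 1,4,5,6,10,14.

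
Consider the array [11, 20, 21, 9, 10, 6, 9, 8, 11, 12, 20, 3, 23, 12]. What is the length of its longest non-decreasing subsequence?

Let dp[i] be the longest non-decreasing subsequence ending at position i. Then dp = [1, 2, 3, 1, 2, 1, 2, 2, 3, 4, 5, 1, 6, 5].
The maximum is 6; one witness is 9, 10, 11, 12, 20, 23 at positions 4,5,9,10,11,13.

6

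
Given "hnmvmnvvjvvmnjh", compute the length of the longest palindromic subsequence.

11

One longest palindromic subsequence is hnmvvjvvmnh (positions 1,2,3,4,7,9,10,11,12,13,15); it reads the same forward and backward, and the interval DP gives dp[1][15] = 11.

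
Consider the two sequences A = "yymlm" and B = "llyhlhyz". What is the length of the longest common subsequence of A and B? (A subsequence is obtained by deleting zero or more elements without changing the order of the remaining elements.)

2

A longest common subsequence is yy (length 2); the LCS DP confirms no longer common subsequence exists.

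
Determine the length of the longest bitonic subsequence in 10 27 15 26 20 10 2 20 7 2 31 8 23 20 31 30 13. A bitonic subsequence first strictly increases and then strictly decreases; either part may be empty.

One longest bitonic subsequence is 10, 27, 26, 20, 10, 7, 2 (positions 1,2,4,5,6,9,10): it rises to 27 then falls. Length 7 is optimal.

7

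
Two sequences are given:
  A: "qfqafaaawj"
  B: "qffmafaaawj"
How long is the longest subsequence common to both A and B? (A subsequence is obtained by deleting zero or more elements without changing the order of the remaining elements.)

Backtracking the LCS table gives one alignment: q (A1,B1) → f (A2,B3) → a (A4,B5) → f (A5,B6) → a (A6,B7) → a (A7,B8) → a (A8,B9) → w (A9,B10) → j (A10,B11).
So the longest common subsequence has length 9.

9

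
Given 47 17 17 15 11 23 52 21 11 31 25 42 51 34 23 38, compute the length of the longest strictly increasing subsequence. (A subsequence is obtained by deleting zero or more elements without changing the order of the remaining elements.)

Scanning left to right, the best length ending at each element is: 47→1, 17→1, 17→1, 15→1, 11→1, 23→2, 52→3, 21→2, 11→1, 31→3, 25→3, 42→4, 51→5, 34→4, 23→3, 38→5.
So the longest increasing subsequence has length 5, e.g. 17, 23, 31, 42, 51.

5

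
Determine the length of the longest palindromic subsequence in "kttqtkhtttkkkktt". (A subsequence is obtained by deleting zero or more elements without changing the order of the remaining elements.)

One longest palindromic subsequence is ttkkkkktt (positions 2,3,6,11,12,13,14,15,16); it reads the same forward and backward, and the interval DP gives dp[1][16] = 9.

9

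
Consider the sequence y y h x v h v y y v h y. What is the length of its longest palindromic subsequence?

One longest palindromic subsequence is yhvyyvhy (positions 1,3,5,8,9,10,11,12); it reads the same forward and backward, and the interval DP gives dp[1][12] = 8.

8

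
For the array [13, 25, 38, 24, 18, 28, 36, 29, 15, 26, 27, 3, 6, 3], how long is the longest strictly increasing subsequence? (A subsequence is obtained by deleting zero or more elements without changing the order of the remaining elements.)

One longest increasing subsequence is 13, 25, 28, 36 (positions 1,2,6,7), of length 4; no longer one exists.

4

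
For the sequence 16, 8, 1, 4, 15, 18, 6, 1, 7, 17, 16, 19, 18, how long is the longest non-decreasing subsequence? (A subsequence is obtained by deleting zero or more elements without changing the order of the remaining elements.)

6

Scanning left to right, the best length ending at each element is: 16→1, 8→1, 1→1, 4→2, 15→3, 18→4, 6→3, 1→2, 7→4, 17→5, 16→5, 19→6, 18→6.
So the longest non-decreasing subsequence has length 6, e.g. 1, 4, 6, 7, 17, 19.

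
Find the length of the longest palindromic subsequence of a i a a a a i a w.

8

One longest palindromic subsequence is aiaaaaia (positions 1,2,3,4,5,6,7,8); it reads the same forward and backward, and the interval DP gives dp[1][9] = 8.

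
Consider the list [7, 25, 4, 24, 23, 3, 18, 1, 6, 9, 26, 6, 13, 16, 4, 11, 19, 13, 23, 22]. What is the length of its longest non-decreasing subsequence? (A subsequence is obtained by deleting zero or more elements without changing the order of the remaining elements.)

7

Let dp[i] be the longest non-decreasing subsequence ending at position i. Then dp = [1, 2, 1, 2, 2, 1, 2, 1, 2, 3, 4, 3, 4, 5, 2, 4, 6, 5, 7, 7].
The maximum is 7; one witness is 4, 6, 9, 13, 16, 19, 23 at positions 3,9,10,13,14,17,19.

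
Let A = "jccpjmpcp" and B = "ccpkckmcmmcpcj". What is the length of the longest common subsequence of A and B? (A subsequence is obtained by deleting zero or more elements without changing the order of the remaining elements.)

Backtracking the LCS table gives one alignment: c (A2,B1) → c (A3,B2) → p (A4,B3) → m (A6,B10) → p (A7,B12) → c (A8,B13).
So the longest common subsequence has length 6.

6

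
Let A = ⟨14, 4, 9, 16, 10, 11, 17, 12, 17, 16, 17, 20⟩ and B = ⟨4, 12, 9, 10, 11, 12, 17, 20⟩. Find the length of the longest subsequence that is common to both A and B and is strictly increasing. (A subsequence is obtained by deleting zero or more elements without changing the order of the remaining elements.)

7

For each value that appears in both, track the longest common increasing run ending there.
The best achievable length is 7; one witness is 4, 9, 10, 11, 12, 17, 20 (A-positions 2,3,5,6,8,9,12, B-positions 1,3,4,5,6,7,8).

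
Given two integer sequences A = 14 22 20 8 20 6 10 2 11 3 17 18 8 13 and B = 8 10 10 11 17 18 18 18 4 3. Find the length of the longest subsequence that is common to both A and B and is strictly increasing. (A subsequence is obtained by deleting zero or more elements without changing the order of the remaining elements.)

5

For each value that appears in both, track the longest common increasing run ending there.
The best achievable length is 5; one witness is 8, 10, 11, 17, 18 (A-positions 4,7,9,11,12, B-positions 1,2,4,5,6).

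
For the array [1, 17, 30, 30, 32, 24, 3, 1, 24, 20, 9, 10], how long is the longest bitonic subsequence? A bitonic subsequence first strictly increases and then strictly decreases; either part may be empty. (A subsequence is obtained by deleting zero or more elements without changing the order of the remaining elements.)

7

Let inc[i] be the LIS ending at i and dec[i] the longest strictly decreasing subsequence starting at i. inc = [1, 2, 3, 3, 4, 3, 2, 1, 3, 3, 3, 4], dec = [1, 3, 4, 4, 4, 3, 2, 1, 3, 2, 1, 1].
max_i inc[i]+dec[i]−1 = 7, with one witness 1, 17, 30, 32, 24, 20, 10.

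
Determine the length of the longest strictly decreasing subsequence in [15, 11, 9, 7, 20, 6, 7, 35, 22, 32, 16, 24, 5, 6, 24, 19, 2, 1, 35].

Let dp[i] be the longest decreasing subsequence ending at position i. Then dp = [1, 2, 3, 4, 1, 5, 4, 1, 2, 2, 3, 3, 6, 5, 3, 4, 7, 8, 1].
The maximum is 8; one witness is 15, 11, 9, 7, 6, 5, 2, 1 at positions 1,2,3,4,6,13,17,18.

8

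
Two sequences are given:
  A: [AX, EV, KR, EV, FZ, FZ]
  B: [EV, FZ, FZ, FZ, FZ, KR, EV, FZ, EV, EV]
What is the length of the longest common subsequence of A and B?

4

Backtracking the LCS table gives one alignment: EV (A2,B1) → KR (A3,B6) → EV (A4,B7) → FZ (A5,B8).
So the longest common subsequence has length 4.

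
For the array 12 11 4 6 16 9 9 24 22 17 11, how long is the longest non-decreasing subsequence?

5

Scanning left to right, the best length ending at each element is: 12→1, 11→1, 4→1, 6→2, 16→3, 9→3, 9→4, 24→5, 22→5, 17→5, 11→5.
So the longest non-decreasing subsequence has length 5, e.g. 4, 6, 9, 9, 24.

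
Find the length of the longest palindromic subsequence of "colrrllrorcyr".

8

Using dp[i][j] = 2 + dp[i+1][j−1] if the ends match, else max(dp[i+1][j], dp[i][j−1]):
dp[1][13] = 8. A witness is crrllrrc at positions 1,4,5,6,7,8,10,11.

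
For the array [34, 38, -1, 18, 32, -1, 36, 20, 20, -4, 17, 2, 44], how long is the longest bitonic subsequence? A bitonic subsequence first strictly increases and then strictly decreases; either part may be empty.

7

One longest bitonic subsequence is -1, 18, 32, 36, 20, 17, 2 (positions 3,4,5,7,9,11,12): it rises to 36 then falls. Length 7 is optimal.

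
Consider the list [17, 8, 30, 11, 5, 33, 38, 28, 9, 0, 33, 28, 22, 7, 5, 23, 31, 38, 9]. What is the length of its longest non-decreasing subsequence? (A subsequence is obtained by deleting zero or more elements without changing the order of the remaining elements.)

One longest non-decreasing subsequence is 8, 11, 28, 28, 31, 38 (positions 2,4,8,12,17,18), of length 6; no longer one exists.

6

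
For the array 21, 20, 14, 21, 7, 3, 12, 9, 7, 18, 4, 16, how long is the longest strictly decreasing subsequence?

Scanning left to right, the best length ending at each element is: 21→1, 20→2, 14→3, 21→1, 7→4, 3→5, 12→4, 9→5, 7→6, 18→3, 4→7, 16→4.
So the longest decreasing subsequence has length 7, e.g. 21, 20, 14, 12, 9, 7, 4.

7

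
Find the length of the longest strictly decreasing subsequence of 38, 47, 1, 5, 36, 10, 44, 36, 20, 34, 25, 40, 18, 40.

Scanning left to right, the best length ending at each element is: 38→1, 47→1, 1→2, 5→2, 36→2, 10→3, 44→2, 36→3, 20→4, 34→4, 25→5, 40→3, 18→6, 40→3.
So the longest decreasing subsequence has length 6, e.g. 47, 44, 36, 34, 25, 18.

6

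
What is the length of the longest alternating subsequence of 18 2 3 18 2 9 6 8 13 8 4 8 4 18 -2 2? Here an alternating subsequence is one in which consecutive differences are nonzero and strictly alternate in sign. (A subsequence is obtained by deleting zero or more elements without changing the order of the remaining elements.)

13

A longest alternating subsequence is 18, 2, 3, 2, 9, 6, 8, 4, 8, 4, 18, -2, 2 (positions 1,2,3,5,6,7,8,11,12,13,14,15,16); its 12 consecutive differences strictly alternate in sign, and length 13 is optimal.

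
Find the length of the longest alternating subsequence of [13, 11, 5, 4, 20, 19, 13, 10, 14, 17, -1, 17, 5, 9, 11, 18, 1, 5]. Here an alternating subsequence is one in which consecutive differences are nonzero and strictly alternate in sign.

11

A longest alternating subsequence is 13, 11, 20, 13, 14, -1, 17, 5, 9, 1, 5 (positions 1,2,5,7,9,11,12,13,14,17,18); its 10 consecutive differences strictly alternate in sign, and length 11 is optimal.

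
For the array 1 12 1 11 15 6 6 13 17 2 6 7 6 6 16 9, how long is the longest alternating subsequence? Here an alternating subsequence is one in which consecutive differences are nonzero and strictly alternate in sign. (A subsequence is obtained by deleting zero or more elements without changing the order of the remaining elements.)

Track the best alternating length ending on an up-step vs a down-step at each position: up/down = 1/1, 2/1, 1/3, 4/3, 4/1, 4/5, 4/5, 6/5, 6/1, 4/7, 8/7, 8/7, 8/9, 8/9, 10/7, 10/11.
The maximum over both is 11; one such subsequence is 1, 12, 1, 11, 6, 13, 2, 7, 6, 16, 9.

11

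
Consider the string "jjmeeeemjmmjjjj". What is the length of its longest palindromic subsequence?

10

Using dp[i][j] = 2 + dp[i+1][j−1] if the ends match, else max(dp[i+1][j], dp[i][j−1]):
dp[1][15] = 10. A witness is jjmeeeemjj at positions 1,2,3,4,5,6,7,11,14,15.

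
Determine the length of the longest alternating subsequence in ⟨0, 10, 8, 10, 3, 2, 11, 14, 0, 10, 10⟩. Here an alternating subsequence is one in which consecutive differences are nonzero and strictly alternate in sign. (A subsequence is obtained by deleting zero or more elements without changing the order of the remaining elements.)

Track the best alternating length ending on an up-step vs a down-step at each position: up/down = 1/1, 2/1, 2/3, 4/1, 2/5, 2/5, 6/1, 6/1, 1/7, 8/7, 8/7.
The maximum over both is 8; one such subsequence is 0, 10, 8, 10, 3, 11, 0, 10.

8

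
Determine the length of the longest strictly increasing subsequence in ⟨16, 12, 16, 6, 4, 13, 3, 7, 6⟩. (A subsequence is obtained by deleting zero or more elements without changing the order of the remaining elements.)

One longest increasing subsequence is 12, 16 (positions 2,3), of length 2; no longer one exists.

2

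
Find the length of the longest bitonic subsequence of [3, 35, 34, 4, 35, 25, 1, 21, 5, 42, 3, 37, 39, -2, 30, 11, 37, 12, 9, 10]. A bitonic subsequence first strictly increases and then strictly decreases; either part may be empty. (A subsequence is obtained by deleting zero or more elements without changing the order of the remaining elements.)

One longest bitonic subsequence is 3, 35, 34, 25, 21, 5, 3, -2 (positions 1,2,3,6,8,9,11,14): it rises to 35 then falls. Length 8 is optimal.

8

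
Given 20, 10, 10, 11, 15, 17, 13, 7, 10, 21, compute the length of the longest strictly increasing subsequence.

5

Scanning left to right, the best length ending at each element is: 20→1, 10→1, 10→1, 11→2, 15→3, 17→4, 13→3, 7→1, 10→2, 21→5.
So the longest increasing subsequence has length 5, e.g. 10, 11, 15, 17, 21.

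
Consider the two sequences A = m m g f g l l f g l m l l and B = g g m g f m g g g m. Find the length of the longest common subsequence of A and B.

A longest common subsequence is mmgggm (length 6); the LCS DP confirms no longer common subsequence exists.

6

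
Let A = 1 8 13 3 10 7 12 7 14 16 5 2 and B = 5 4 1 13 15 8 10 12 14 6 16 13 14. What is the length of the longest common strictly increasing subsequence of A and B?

For each value that appears in both, track the longest common increasing run ending there.
The best achievable length is 6; one witness is 1, 8, 10, 12, 14, 16 (A-positions 1,2,5,7,9,10, B-positions 3,6,7,8,9,11).

6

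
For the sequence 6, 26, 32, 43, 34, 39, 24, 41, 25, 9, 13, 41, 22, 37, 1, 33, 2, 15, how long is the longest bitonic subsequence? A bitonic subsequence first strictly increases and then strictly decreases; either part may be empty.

Let inc[i] be the LIS ending at i and dec[i] the longest strictly decreasing subsequence starting at i. inc = [1, 2, 3, 4, 4, 5, 2, 6, 3, 2, 3, 6, 4, 5, 1, 5, 2, 4], dec = [2, 4, 4, 5, 4, 4, 3, 4, 3, 2, 2, 4, 2, 3, 1, 2, 1, 1].
max_i inc[i]+dec[i]−1 = 9, with one witness 6, 26, 32, 34, 39, 41, 37, 33, 15.

9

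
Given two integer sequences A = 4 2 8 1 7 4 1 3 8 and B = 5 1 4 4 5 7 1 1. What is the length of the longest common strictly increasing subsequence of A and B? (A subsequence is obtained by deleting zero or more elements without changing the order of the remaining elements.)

2

A longest common strictly increasing subsequence is 1, 4 (length 2); it appears in order in both A and B, and no longer such subsequence exists.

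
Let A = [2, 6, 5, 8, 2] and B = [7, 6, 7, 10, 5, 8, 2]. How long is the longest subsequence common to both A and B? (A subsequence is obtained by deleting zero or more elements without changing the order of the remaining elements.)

A longest common subsequence is 6, 5, 8, 2 (length 4); the LCS DP confirms no longer common subsequence exists.

4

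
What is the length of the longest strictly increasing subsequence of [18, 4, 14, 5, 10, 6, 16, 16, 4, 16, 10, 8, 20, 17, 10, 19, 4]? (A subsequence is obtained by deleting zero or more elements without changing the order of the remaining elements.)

One longest increasing subsequence is 4, 5, 10, 16, 17, 19 (positions 2,4,5,7,14,16), of length 6; no longer one exists.

6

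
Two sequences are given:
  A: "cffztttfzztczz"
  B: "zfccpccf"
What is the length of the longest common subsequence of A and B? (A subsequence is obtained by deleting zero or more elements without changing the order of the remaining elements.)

A longest common subsequence is zfc (length 3); the LCS DP confirms no longer common subsequence exists.

3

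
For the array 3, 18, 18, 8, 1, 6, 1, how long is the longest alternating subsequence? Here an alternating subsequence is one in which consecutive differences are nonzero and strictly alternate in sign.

A longest alternating subsequence is 3, 18, 1, 6, 1 (positions 1,2,5,6,7); its 4 consecutive differences strictly alternate in sign, and length 5 is optimal.

5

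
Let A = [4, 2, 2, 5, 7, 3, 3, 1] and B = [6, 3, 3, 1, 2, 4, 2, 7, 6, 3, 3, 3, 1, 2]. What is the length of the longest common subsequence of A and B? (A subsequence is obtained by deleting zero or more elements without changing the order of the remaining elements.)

6

A longest common subsequence is 4, 2, 7, 3, 3, 1 (length 6); the LCS DP confirms no longer common subsequence exists.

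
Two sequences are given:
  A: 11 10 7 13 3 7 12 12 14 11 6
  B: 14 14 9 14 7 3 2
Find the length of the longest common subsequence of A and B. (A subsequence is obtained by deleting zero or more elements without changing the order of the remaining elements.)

A longest common subsequence is 7, 3 (length 2); the LCS DP confirms no longer common subsequence exists.

2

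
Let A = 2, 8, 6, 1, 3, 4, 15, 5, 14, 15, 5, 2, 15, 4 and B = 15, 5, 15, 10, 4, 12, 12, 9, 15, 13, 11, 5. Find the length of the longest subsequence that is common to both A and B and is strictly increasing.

2

A longest common strictly increasing subsequence is 5, 15 (length 2); it appears in order in both A and B, and no longer such subsequence exists.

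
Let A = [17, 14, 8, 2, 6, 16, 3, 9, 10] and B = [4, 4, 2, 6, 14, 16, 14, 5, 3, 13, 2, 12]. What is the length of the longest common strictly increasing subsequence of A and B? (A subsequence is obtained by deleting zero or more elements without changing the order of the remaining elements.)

For each value that appears in both, track the longest common increasing run ending there.
The best achievable length is 3; one witness is 2, 6, 16 (A-positions 4,5,6, B-positions 3,4,6).

3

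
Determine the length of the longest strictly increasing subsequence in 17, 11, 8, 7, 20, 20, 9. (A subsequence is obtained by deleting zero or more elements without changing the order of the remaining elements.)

One longest increasing subsequence is 17, 20 (positions 1,5), of length 2; no longer one exists.

2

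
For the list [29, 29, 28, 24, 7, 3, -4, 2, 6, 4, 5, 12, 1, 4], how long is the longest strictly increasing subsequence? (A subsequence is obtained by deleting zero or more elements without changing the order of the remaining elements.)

Let dp[i] be the longest increasing subsequence ending at position i. Then dp = [1, 1, 1, 1, 1, 1, 1, 2, 3, 3, 4, 5, 2, 3].
The maximum is 5; one witness is -4, 2, 4, 5, 12 at positions 7,8,10,11,12.

5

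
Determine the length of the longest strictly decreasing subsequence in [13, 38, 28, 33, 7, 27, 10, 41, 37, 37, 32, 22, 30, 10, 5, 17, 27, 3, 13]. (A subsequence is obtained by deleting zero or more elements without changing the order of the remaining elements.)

7

Scanning left to right, the best length ending at each element is: 13→1, 38→1, 28→2, 33→2, 7→3, 27→3, 10→4, 41→1, 37→2, 37→2, 32→3, 22→4, 30→4, 10→5, 5→6, 17→5, 27→5, 3→7, 13→6.
So the longest decreasing subsequence has length 7, e.g. 38, 28, 27, 22, 10, 5, 3.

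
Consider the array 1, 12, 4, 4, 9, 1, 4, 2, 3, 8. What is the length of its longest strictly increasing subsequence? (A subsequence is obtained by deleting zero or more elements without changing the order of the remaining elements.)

4

One longest increasing subsequence is 1, 2, 3, 8 (positions 1,8,9,10), of length 4; no longer one exists.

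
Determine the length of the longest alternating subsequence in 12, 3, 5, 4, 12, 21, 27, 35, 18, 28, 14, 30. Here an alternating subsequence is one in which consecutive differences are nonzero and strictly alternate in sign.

9

Track the best alternating length ending on an up-step vs a down-step at each position: up/down = 1/1, 1/2, 3/2, 3/4, 5/1, 5/1, 5/1, 5/1, 5/6, 7/6, 5/8, 9/6.
The maximum over both is 9; one such subsequence is 12, 3, 5, 4, 21, 18, 28, 14, 30.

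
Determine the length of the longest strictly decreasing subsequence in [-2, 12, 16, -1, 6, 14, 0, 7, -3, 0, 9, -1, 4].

Let dp[i] be the longest decreasing subsequence ending at position i. Then dp = [1, 1, 1, 2, 2, 2, 3, 3, 4, 4, 3, 5, 4].
The maximum is 5; one witness is 16, 14, 7, 0, -1 at positions 3,6,8,10,12.

5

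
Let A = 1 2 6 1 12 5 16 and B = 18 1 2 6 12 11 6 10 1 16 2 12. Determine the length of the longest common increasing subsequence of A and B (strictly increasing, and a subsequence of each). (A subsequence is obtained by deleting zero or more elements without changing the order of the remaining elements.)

For each value that appears in both, track the longest common increasing run ending there.
The best achievable length is 5; one witness is 1, 2, 6, 12, 16 (A-positions 1,2,3,5,7, B-positions 2,3,4,5,10).

5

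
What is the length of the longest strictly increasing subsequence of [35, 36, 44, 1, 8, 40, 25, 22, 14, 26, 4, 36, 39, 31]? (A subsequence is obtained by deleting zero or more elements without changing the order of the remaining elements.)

Let dp[i] be the longest increasing subsequence ending at position i. Then dp = [1, 2, 3, 1, 2, 3, 3, 3, 3, 4, 2, 5, 6, 5].
The maximum is 6; one witness is 1, 8, 25, 26, 36, 39 at positions 4,5,7,10,12,13.

6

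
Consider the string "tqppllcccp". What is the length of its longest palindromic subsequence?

5

Using dp[i][j] = 2 + dp[i+1][j−1] if the ends match, else max(dp[i+1][j], dp[i][j−1]):
dp[1][10] = 5. A witness is pcccp at positions 3,7,8,9,10.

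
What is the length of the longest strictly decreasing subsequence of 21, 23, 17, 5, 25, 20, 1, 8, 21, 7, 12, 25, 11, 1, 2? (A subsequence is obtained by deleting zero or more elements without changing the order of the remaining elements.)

5

Scanning left to right, the best length ending at each element is: 21→1, 23→1, 17→2, 5→3, 25→1, 20→2, 1→4, 8→3, 21→2, 7→4, 12→3, 25→1, 11→4, 1→5, 2→5.
So the longest decreasing subsequence has length 5, e.g. 21, 17, 8, 7, 1.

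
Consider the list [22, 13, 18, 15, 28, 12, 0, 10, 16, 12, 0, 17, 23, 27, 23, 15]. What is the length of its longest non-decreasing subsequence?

Let dp[i] be the longest non-decreasing subsequence ending at position i. Then dp = [1, 1, 2, 2, 3, 1, 1, 2, 3, 3, 2, 4, 5, 6, 6, 4].
The maximum is 6; one witness is 13, 15, 16, 17, 23, 27 at positions 2,4,9,12,13,14.

6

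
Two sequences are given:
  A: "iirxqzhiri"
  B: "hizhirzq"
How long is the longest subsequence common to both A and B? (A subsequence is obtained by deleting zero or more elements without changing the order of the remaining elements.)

5

A longest common subsequence is izhir (length 5); the LCS DP confirms no longer common subsequence exists.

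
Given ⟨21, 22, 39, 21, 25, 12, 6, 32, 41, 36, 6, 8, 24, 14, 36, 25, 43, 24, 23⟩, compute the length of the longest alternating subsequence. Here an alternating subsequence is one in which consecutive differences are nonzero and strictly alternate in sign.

Track the best alternating length ending on an up-step vs a down-step at each position: up/down = 1/1, 2/1, 2/1, 1/3, 4/3, 1/5, 1/5, 6/3, 6/1, 6/7, 1/7, 8/7, 8/7, 8/9, 10/7, 10/11, 12/1, 10/13, 10/13.
The maximum over both is 13; one such subsequence is 21, 22, 21, 25, 12, 32, 6, 24, 14, 36, 25, 43, 24.

13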